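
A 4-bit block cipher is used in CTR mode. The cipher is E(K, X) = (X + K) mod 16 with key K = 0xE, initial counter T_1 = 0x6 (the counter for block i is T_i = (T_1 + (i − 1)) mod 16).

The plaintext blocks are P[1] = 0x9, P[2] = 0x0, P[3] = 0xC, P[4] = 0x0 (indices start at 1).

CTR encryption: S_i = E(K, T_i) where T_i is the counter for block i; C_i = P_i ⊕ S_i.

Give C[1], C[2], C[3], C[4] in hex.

C[1] = 0xD, C[2] = 0x5, C[3] = 0xA, C[4] = 0x7

C[1]: T = 0x6, S = E(K, T) = 0x4; 0x9 ⊕ 0x4 = 0xD.
C[2]: T = 0x7, S = E(K, T) = 0x5; 0x0 ⊕ 0x5 = 0x5.
C[3]: T = 0x8, S = E(K, T) = 0x6; 0xC ⊕ 0x6 = 0xA.
C[4]: T = 0x9, S = E(K, T) = 0x7; 0x0 ⊕ 0x7 = 0x7.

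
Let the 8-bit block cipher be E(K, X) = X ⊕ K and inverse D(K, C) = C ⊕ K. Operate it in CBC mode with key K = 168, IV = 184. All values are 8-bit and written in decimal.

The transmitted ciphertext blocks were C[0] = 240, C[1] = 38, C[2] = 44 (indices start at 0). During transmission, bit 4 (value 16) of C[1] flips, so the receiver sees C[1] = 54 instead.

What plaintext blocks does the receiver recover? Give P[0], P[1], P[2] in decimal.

CBC decryption: P_i = D(K, C_i) ⊕ C_{i−1}, with C_{−1} = IV.
Only C[1] changed, to 54. In CBC, a change in C_i garbles P_i and flips the same bit in P_{i+1}. Decrypting the received ciphertext:
P[0]: D(K, 240) = 88; 88 ⊕ 184 = 224.
P[1]: D(K, 54) = 158; 158 ⊕ 240 = 110.
P[2]: D(K, 44) = 132; 132 ⊕ 54 = 178.
Blocks that differ from the original plaintext: P[1], P[2].

P[0] = 224, P[1] = 110, P[2] = 178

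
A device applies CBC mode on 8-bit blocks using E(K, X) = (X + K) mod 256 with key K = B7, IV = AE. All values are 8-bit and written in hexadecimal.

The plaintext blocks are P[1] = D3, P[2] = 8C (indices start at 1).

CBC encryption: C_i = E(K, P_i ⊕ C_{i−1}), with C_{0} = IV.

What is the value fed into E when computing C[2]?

B8

C[1]: P[1] ⊕ AE = 7D; E(K, 7D) = 34.
C[2]: P[2] ⊕ 34 = B8; E(K, B8) = 6F.
So the input to E for block [2] is B8.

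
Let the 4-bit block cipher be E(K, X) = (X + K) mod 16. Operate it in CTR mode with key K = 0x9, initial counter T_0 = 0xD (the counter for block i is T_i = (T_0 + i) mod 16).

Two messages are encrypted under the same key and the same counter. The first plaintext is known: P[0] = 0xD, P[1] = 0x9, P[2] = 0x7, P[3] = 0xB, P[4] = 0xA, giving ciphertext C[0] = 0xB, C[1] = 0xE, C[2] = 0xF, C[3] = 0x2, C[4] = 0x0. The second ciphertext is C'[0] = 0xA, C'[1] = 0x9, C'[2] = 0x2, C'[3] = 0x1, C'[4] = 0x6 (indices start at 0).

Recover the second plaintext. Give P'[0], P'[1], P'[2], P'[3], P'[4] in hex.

P'[0] = 0xC, P'[1] = 0xE, P'[2] = 0xA, P'[3] = 0x8, P'[4] = 0xC

In CTR with a reused counter, both messages share the same keystream S_i, so C_i ⊕ C'_i = P_i ⊕ P'_i and thus P'_i = P_i ⊕ C_i ⊕ C'_i.
P'[0]: 0xD ⊕ 0xB ⊕ 0xA = 0xC.
P'[1]: 0x9 ⊕ 0xE ⊕ 0x9 = 0xE.
P'[2]: 0x7 ⊕ 0xF ⊕ 0x2 = 0xA.
P'[3]: 0xB ⊕ 0x2 ⊕ 0x1 = 0x8.
P'[4]: 0xA ⊕ 0x0 ⊕ 0x6 = 0xC.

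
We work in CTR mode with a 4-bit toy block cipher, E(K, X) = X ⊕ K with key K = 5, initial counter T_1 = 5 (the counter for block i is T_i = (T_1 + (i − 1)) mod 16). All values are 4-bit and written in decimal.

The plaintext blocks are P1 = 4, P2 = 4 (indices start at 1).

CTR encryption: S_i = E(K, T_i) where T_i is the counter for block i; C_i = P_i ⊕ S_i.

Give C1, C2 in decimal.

C1 = 4, C2 = 7

C1: T = 5, S = E(K, T) = 0; 4 ⊕ 0 = 4.
C2: T = 6, S = E(K, T) = 3; 4 ⊕ 3 = 7.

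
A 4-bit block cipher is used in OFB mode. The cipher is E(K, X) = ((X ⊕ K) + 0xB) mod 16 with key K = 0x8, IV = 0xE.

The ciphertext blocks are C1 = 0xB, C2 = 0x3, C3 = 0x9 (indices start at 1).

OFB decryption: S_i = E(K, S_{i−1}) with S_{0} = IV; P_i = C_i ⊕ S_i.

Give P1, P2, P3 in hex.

P1: S = E(K, 0xE) = 0x1; 0xB ⊕ 0x1 = 0xA.
P2: S = E(K, 0x1) = 0x4; 0x3 ⊕ 0x4 = 0x7.
P3: S = E(K, 0x4) = 0x7; 0x9 ⊕ 0x7 = 0xE.

P1 = 0xA, P2 = 0x7, P3 = 0xE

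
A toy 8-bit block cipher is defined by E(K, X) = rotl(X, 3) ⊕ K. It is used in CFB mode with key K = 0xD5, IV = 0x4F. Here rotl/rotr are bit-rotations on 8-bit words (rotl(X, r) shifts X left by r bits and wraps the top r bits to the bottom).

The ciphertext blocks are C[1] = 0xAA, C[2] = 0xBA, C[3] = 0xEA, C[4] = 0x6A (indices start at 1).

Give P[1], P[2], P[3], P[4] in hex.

P[1] = 0x05, P[2] = 0x3A, P[3] = 0xEA, P[4] = 0xE8

CFB decryption: P_i = C_i ⊕ E(K, C_{i−1}), with C_{0} = IV.
P[1]: E(K, 0x4F) = 0xAF; 0xAA ⊕ 0xAF = 0x05.
P[2]: E(K, 0xAA) = 0x80; 0xBA ⊕ 0x80 = 0x3A.
P[3]: E(K, 0xBA) = 0x00; 0xEA ⊕ 0x00 = 0xEA.
P[4]: E(K, 0xEA) = 0x82; 0x6A ⊕ 0x82 = 0xE8.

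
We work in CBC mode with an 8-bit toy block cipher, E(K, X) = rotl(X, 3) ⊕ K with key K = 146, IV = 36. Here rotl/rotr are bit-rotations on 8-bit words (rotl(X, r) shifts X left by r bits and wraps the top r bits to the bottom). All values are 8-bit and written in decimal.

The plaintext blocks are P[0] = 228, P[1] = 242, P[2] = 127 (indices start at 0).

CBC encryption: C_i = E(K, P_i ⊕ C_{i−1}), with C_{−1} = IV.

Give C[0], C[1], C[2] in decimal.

C[0]: P[0] ⊕ 36 = 192; E(K, 192) = 148.
C[1]: P[1] ⊕ 148 = 102; E(K, 102) = 161.
C[2]: P[2] ⊕ 161 = 222; E(K, 222) = 100.

C[0] = 148, C[1] = 161, C[2] = 100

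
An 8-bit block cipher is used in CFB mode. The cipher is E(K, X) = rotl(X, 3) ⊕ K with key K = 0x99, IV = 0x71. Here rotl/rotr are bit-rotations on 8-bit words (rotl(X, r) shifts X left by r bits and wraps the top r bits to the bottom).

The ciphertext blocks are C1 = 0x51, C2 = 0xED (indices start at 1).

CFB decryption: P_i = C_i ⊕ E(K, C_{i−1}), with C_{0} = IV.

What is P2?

P2 = 0xFE

P2: E(K, 0x51) = 0x13; 0xED ⊕ 0x13 = 0xFE.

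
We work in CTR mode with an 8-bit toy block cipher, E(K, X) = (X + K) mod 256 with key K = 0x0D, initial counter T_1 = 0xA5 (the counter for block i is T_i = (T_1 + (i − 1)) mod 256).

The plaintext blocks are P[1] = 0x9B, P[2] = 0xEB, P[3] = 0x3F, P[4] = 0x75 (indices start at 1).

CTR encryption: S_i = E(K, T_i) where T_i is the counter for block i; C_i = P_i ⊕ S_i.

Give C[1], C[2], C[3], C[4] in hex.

C[1]: T = 0xA5, S = E(K, T) = 0xB2; 0x9B ⊕ 0xB2 = 0x29.
C[2]: T = 0xA6, S = E(K, T) = 0xB3; 0xEB ⊕ 0xB3 = 0x58.
C[3]: T = 0xA7, S = E(K, T) = 0xB4; 0x3F ⊕ 0xB4 = 0x8B.
C[4]: T = 0xA8, S = E(K, T) = 0xB5; 0x75 ⊕ 0xB5 = 0xC0.

C[1] = 0x29, C[2] = 0x58, C[3] = 0x8B, C[4] = 0xC0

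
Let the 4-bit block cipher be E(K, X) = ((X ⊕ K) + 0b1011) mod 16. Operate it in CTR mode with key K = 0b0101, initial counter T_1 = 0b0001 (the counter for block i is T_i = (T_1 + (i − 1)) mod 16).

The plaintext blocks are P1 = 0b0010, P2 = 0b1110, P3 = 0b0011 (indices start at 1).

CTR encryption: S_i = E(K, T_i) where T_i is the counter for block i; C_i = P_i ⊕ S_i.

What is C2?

C1: T = 0b0001, S = E(K, T) = 0b1111; 0b0010 ⊕ 0b1111 = 0b1101.
C2: T = 0b0010, S = E(K, T) = 0b0010; 0b1110 ⊕ 0b0010 = 0b1100.

C2 = 0b1100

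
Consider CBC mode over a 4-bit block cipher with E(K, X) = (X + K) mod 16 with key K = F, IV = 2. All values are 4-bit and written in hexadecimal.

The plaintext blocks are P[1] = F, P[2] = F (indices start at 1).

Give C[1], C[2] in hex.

C[1] = C, C[2] = 2

CBC encryption: C_i = E(K, P_i ⊕ C_{i−1}), with C_{0} = IV.
C[1]: P[1] ⊕ 2 = D; E(K, D) = C.
C[2]: P[2] ⊕ C = 3; E(K, 3) = 2.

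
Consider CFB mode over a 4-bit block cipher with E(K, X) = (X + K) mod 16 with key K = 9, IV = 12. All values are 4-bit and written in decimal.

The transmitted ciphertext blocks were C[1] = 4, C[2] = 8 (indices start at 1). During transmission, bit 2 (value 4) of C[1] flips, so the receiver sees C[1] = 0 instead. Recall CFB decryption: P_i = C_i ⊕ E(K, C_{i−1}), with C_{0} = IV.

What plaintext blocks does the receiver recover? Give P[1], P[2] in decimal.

Only C[1] changed, to 0. In CFB, a change in C_i flips the same bit in P_i and garbles P_{i+1}. Decrypting the received ciphertext:
P[1]: E(K, 12) = 5; 0 ⊕ 5 = 5.
P[2]: E(K, 0) = 9; 8 ⊕ 9 = 1.
Blocks that differ from the original plaintext: P[1], P[2].

P[1] = 5, P[2] = 1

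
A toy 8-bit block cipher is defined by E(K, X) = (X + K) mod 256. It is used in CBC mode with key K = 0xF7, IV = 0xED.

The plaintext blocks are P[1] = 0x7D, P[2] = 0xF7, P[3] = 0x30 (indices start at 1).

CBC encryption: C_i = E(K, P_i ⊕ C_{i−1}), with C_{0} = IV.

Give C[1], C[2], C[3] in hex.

C[1] = 0x87, C[2] = 0x67, C[3] = 0x4E

C[1]: P[1] ⊕ 0xED = 0x90; E(K, 0x90) = 0x87.
C[2]: P[2] ⊕ 0x87 = 0x70; E(K, 0x70) = 0x67.
C[3]: P[3] ⊕ 0x67 = 0x57; E(K, 0x57) = 0x4E.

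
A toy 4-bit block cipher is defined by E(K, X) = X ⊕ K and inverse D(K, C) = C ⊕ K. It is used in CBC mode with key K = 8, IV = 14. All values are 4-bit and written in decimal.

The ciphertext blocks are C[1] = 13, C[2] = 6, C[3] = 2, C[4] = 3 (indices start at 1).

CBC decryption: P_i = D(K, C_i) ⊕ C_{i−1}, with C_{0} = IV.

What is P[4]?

P[4]: D(K, 3) = 11; 11 ⊕ 2 = 9.

P[4] = 9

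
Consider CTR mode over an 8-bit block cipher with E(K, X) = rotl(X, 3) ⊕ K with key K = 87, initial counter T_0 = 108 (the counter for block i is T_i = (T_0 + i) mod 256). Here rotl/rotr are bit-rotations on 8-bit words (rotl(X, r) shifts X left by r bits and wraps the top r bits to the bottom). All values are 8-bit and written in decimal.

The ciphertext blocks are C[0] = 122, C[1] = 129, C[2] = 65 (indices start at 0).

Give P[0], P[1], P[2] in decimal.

CTR decryption: S_i = E(K, T_i) where T_i is the counter for block i; P_i = C_i ⊕ S_i.
P[0]: T = 108, S = E(K, T) = 52; 122 ⊕ 52 = 78.
P[1]: T = 109, S = E(K, T) = 60; 129 ⊕ 60 = 189.
P[2]: T = 110, S = E(K, T) = 36; 65 ⊕ 36 = 101.

P[0] = 78, P[1] = 189, P[2] = 101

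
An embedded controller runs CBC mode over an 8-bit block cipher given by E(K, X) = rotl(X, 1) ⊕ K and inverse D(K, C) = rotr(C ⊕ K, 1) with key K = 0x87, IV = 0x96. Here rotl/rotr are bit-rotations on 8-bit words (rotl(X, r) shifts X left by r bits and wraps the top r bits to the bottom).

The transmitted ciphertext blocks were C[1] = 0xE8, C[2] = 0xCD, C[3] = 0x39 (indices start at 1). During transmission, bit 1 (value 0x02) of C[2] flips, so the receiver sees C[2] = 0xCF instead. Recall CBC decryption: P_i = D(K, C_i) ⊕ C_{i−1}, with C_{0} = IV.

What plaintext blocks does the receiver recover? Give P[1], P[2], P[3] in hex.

P[1] = 0x21, P[2] = 0xCC, P[3] = 0x90

Only C[2] changed, to 0xCF. In CBC, a change in C_i garbles P_i and flips the same bit in P_{i+1}. Decrypting the received ciphertext:
P[1]: D(K, 0xE8) = 0xB7; 0xB7 ⊕ 0x96 = 0x21.
P[2]: D(K, 0xCF) = 0x24; 0x24 ⊕ 0xE8 = 0xCC.
P[3]: D(K, 0x39) = 0x5F; 0x5F ⊕ 0xCF = 0x90.
Blocks that differ from the original plaintext: P[2], P[3].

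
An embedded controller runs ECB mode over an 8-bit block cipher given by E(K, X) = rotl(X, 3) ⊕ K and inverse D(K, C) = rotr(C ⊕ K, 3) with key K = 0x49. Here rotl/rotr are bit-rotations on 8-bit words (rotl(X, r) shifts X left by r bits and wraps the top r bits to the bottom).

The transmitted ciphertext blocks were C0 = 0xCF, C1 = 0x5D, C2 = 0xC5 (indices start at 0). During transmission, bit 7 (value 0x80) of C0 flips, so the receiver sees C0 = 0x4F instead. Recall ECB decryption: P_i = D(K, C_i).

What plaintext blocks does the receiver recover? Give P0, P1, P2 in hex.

Only C0 changed, to 0x4F. In ECB, a change in C_i affects only P_i. Decrypting the received ciphertext:
P0: D(K, 0x4F) = 0xC0.
P1: D(K, 0x5D) = 0x82.
P2: D(K, 0xC5) = 0x91.
Blocks that differ from the original plaintext: P0.

P0 = 0xC0, P1 = 0x82, P2 = 0x91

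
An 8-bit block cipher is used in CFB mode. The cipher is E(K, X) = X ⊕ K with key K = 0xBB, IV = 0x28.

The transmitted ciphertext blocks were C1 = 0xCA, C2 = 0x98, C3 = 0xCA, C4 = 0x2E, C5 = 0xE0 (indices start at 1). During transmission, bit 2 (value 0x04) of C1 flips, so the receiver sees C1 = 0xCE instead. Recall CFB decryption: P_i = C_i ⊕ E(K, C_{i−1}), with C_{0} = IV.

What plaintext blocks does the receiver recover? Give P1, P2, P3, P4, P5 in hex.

Only C1 changed, to 0xCE. In CFB, a change in C_i flips the same bit in P_i and garbles P_{i+1}. Decrypting the received ciphertext:
P1: E(K, 0x28) = 0x93; 0xCE ⊕ 0x93 = 0x5D.
P2: E(K, 0xCE) = 0x75; 0x98 ⊕ 0x75 = 0xED.
P3: E(K, 0x98) = 0x23; 0xCA ⊕ 0x23 = 0xE9.
P4: E(K, 0xCA) = 0x71; 0x2E ⊕ 0x71 = 0x5F.
P5: E(K, 0x2E) = 0x95; 0xE0 ⊕ 0x95 = 0x75.
Blocks that differ from the original plaintext: P1, P2.

P1 = 0x5D, P2 = 0xED, P3 = 0xE9, P4 = 0x5F, P5 = 0x75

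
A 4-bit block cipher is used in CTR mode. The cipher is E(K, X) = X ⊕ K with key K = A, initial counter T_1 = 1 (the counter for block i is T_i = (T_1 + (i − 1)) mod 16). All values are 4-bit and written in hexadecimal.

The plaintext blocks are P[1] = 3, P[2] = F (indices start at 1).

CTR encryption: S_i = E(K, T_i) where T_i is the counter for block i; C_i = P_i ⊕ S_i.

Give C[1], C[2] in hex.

C[1]: T = 1, S = E(K, T) = B; 3 ⊕ B = 8.
C[2]: T = 2, S = E(K, T) = 8; F ⊕ 8 = 7.

C[1] = 8, C[2] = 7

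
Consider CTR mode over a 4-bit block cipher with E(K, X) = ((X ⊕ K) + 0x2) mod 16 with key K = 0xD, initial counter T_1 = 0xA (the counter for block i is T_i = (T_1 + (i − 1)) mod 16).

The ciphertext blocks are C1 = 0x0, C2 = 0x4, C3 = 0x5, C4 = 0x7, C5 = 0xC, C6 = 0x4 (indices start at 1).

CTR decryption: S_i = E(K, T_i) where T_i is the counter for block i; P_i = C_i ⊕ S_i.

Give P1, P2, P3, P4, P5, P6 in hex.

P1: T = 0xA, S = E(K, T) = 0x9; 0x0 ⊕ 0x9 = 0x9.
P2: T = 0xB, S = E(K, T) = 0x8; 0x4 ⊕ 0x8 = 0xC.
P3: T = 0xC, S = E(K, T) = 0x3; 0x5 ⊕ 0x3 = 0x6.
P4: T = 0xD, S = E(K, T) = 0x2; 0x7 ⊕ 0x2 = 0x5.
P5: T = 0xE, S = E(K, T) = 0x5; 0xC ⊕ 0x5 = 0x9.
P6: T = 0xF, S = E(K, T) = 0x4; 0x4 ⊕ 0x4 = 0x0.

P1 = 0x9, P2 = 0xC, P3 = 0x6, P4 = 0x5, P5 = 0x9, P6 = 0x0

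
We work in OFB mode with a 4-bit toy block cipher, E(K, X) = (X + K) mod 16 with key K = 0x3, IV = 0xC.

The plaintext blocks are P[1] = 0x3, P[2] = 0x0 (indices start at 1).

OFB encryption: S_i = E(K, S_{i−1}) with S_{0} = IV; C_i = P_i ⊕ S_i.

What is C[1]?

C[1]: S = E(K, 0xC) = 0xF; 0x3 ⊕ 0xF = 0xC.

C[1] = 0xC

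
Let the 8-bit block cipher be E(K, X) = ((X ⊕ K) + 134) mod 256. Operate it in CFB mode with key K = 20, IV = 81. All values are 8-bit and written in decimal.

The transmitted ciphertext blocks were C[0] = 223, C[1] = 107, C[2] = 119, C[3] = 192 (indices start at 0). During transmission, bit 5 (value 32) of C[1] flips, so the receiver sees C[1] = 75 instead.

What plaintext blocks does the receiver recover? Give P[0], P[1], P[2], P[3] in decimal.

P[0] = 20, P[1] = 26, P[2] = 146, P[3] = 41

CFB decryption: P_i = C_i ⊕ E(K, C_{i−1}), with C_{−1} = IV.
Only C[1] changed, to 75. In CFB, a change in C_i flips the same bit in P_i and garbles P_{i+1}. Decrypting the received ciphertext:
P[0]: E(K, 81) = 203; 223 ⊕ 203 = 20.
P[1]: E(K, 223) = 81; 75 ⊕ 81 = 26.
P[2]: E(K, 75) = 229; 119 ⊕ 229 = 146.
P[3]: E(K, 119) = 233; 192 ⊕ 233 = 41.
Blocks that differ from the original plaintext: P[1], P[2].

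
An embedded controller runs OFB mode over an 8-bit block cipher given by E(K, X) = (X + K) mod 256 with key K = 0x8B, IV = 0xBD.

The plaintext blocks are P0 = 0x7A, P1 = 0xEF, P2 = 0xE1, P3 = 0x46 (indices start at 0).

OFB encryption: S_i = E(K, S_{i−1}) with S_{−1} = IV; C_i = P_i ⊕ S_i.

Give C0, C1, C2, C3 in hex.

C0 = 0x32, C1 = 0x3C, C2 = 0xBF, C3 = 0xAF

C0: S = E(K, 0xBD) = 0x48; 0x7A ⊕ 0x48 = 0x32.
C1: S = E(K, 0x48) = 0xD3; 0xEF ⊕ 0xD3 = 0x3C.
C2: S = E(K, 0xD3) = 0x5E; 0xE1 ⊕ 0x5E = 0xBF.
C3: S = E(K, 0x5E) = 0xE9; 0x46 ⊕ 0xE9 = 0xAF.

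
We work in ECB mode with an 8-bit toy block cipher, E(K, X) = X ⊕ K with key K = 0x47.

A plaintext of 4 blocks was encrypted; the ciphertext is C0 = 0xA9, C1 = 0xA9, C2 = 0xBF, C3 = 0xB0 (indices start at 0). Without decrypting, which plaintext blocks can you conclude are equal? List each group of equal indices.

P0 = P1

ECB encrypts each block independently with the same key, so equal ciphertext blocks imply equal plaintext blocks.
C0 = C1 = 0xA9, so P0 = P1.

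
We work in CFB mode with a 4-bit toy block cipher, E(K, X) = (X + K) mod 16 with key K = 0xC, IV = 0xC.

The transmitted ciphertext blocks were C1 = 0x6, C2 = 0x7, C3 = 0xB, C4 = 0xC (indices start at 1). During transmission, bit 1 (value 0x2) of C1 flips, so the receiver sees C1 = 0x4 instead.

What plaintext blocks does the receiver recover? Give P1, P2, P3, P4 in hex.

CFB decryption: P_i = C_i ⊕ E(K, C_{i−1}), with C_{0} = IV.
Only C1 changed, to 0x4. In CFB, a change in C_i flips the same bit in P_i and garbles P_{i+1}. Decrypting the received ciphertext:
P1: E(K, 0xC) = 0x8; 0x4 ⊕ 0x8 = 0xC.
P2: E(K, 0x4) = 0x0; 0x7 ⊕ 0x0 = 0x7.
P3: E(K, 0x7) = 0x3; 0xB ⊕ 0x3 = 0x8.
P4: E(K, 0xB) = 0x7; 0xC ⊕ 0x7 = 0xB.
Blocks that differ from the original plaintext: P1, P2.

P1 = 0xC, P2 = 0x7, P3 = 0x8, P4 = 0xB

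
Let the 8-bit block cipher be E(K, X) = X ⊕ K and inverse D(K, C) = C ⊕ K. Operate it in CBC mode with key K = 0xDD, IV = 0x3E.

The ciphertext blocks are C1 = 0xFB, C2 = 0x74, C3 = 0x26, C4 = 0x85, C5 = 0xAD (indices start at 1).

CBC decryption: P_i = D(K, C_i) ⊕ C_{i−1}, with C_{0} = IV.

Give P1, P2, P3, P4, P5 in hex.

P1: D(K, 0xFB) = 0x26; 0x26 ⊕ 0x3E = 0x18.
P2: D(K, 0x74) = 0xA9; 0xA9 ⊕ 0xFB = 0x52.
P3: D(K, 0x26) = 0xFB; 0xFB ⊕ 0x74 = 0x8F.
P4: D(K, 0x85) = 0x58; 0x58 ⊕ 0x26 = 0x7E.
P5: D(K, 0xAD) = 0x70; 0x70 ⊕ 0x85 = 0xF5.

P1 = 0x18, P2 = 0x52, P3 = 0x8F, P4 = 0x7E, P5 = 0xF5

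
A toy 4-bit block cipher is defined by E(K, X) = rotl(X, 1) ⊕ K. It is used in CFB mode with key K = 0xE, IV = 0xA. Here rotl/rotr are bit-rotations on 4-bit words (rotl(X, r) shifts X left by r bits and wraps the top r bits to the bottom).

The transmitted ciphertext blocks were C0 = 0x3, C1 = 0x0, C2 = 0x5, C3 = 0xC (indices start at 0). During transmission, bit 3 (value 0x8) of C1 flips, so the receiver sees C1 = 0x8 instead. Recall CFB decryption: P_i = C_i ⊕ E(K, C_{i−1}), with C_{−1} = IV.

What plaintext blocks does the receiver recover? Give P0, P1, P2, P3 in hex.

P0 = 0x8, P1 = 0x0, P2 = 0xA, P3 = 0x8

Only C1 changed, to 0x8. In CFB, a change in C_i flips the same bit in P_i and garbles P_{i+1}. Decrypting the received ciphertext:
P0: E(K, 0xA) = 0xB; 0x3 ⊕ 0xB = 0x8.
P1: E(K, 0x3) = 0x8; 0x8 ⊕ 0x8 = 0x0.
P2: E(K, 0x8) = 0xF; 0x5 ⊕ 0xF = 0xA.
P3: E(K, 0x5) = 0x4; 0xC ⊕ 0x4 = 0x8.
Blocks that differ from the original plaintext: P1, P2.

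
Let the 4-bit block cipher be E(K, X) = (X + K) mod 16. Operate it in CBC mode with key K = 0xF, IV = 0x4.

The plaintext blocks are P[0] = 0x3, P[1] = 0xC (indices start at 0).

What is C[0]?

CBC encryption: C_i = E(K, P_i ⊕ C_{i−1}), with C_{−1} = IV.
C[0]: P[0] ⊕ 0x4 = 0x7; E(K, 0x7) = 0x6.

C[0] = 0x6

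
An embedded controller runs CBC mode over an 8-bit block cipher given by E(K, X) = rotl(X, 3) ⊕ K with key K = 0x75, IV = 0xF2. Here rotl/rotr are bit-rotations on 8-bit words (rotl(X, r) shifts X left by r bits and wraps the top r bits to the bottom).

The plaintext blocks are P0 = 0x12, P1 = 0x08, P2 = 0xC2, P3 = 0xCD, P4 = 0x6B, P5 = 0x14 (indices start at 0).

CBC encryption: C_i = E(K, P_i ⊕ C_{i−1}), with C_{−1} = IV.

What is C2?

C2 = 0x56

C0: P0 ⊕ 0xF2 = 0xE0; E(K, 0xE0) = 0x72.
C1: P1 ⊕ 0x72 = 0x7A; E(K, 0x7A) = 0xA6.
C2: P2 ⊕ 0xA6 = 0x64; E(K, 0x64) = 0x56.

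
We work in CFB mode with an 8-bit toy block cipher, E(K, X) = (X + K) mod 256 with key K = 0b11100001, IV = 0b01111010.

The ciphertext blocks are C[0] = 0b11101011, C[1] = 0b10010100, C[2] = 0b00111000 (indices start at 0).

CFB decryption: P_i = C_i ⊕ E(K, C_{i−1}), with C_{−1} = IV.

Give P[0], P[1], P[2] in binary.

P[0] = 0b10110000, P[1] = 0b01011000, P[2] = 0b01001101

P[0]: E(K, 0b01111010) = 0b01011011; 0b11101011 ⊕ 0b01011011 = 0b10110000.
P[1]: E(K, 0b11101011) = 0b11001100; 0b10010100 ⊕ 0b11001100 = 0b01011000.
P[2]: E(K, 0b10010100) = 0b01110101; 0b00111000 ⊕ 0b01110101 = 0b01001101.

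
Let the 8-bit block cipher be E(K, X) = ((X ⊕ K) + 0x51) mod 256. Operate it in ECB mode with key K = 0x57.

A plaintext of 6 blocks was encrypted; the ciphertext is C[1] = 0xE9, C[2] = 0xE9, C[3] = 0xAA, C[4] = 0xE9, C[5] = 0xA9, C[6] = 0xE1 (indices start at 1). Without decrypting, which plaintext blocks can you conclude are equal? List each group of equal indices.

P[1] = P[2] = P[4]

ECB encrypts each block independently with the same key, so equal ciphertext blocks imply equal plaintext blocks.
C[1] = C[2] = C[4] = 0xE9, so P[1] = P[2] = P[4].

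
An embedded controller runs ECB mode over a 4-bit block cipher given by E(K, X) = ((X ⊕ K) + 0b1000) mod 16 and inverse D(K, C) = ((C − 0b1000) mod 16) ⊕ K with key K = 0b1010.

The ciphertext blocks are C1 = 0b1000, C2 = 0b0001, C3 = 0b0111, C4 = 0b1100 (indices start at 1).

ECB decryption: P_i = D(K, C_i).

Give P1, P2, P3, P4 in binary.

P1 = 0b1010, P2 = 0b0011, P3 = 0b0101, P4 = 0b1110

P1: D(K, 0b1000) = 0b1010.
P2: D(K, 0b0001) = 0b0011.
P3: D(K, 0b0111) = 0b0101.
P4: D(K, 0b1100) = 0b1110.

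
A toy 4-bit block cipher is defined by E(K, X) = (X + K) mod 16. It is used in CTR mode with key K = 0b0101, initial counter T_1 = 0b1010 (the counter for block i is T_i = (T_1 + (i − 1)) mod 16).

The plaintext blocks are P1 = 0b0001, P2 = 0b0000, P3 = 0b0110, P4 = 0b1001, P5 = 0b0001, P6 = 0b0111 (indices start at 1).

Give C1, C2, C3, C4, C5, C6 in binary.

CTR encryption: S_i = E(K, T_i) where T_i is the counter for block i; C_i = P_i ⊕ S_i.
C1: T = 0b1010, S = E(K, T) = 0b1111; 0b0001 ⊕ 0b1111 = 0b1110.
C2: T = 0b1011, S = E(K, T) = 0b0000; 0b0000 ⊕ 0b0000 = 0b0000.
C3: T = 0b1100, S = E(K, T) = 0b0001; 0b0110 ⊕ 0b0001 = 0b0111.
C4: T = 0b1101, S = E(K, T) = 0b0010; 0b1001 ⊕ 0b0010 = 0b1011.
C5: T = 0b1110, S = E(K, T) = 0b0011; 0b0001 ⊕ 0b0011 = 0b0010.
C6: T = 0b1111, S = E(K, T) = 0b0100; 0b0111 ⊕ 0b0100 = 0b0011.

C1 = 0b1110, C2 = 0b0000, C3 = 0b0111, C4 = 0b1011, C5 = 0b0010, C6 = 0b0011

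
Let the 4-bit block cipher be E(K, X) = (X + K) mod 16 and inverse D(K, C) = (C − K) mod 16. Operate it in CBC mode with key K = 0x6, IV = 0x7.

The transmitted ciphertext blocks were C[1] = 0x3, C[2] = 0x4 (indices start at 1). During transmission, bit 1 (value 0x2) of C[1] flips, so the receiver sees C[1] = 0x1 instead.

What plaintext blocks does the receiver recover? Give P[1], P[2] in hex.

P[1] = 0xC, P[2] = 0xF

CBC decryption: P_i = D(K, C_i) ⊕ C_{i−1}, with C_{0} = IV.
Only C[1] changed, to 0x1. In CBC, a change in C_i garbles P_i and flips the same bit in P_{i+1}. Decrypting the received ciphertext:
P[1]: D(K, 0x1) = 0xB; 0xB ⊕ 0x7 = 0xC.
P[2]: D(K, 0x4) = 0xE; 0xE ⊕ 0x1 = 0xF.
Blocks that differ from the original plaintext: P[1], P[2].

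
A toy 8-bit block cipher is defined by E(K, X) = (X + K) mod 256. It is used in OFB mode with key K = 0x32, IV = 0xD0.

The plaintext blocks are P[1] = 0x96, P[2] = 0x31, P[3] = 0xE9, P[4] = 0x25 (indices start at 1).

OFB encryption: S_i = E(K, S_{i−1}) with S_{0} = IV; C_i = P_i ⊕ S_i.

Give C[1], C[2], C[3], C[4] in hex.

C[1]: S = E(K, 0xD0) = 0x02; 0x96 ⊕ 0x02 = 0x94.
C[2]: S = E(K, 0x02) = 0x34; 0x31 ⊕ 0x34 = 0x05.
C[3]: S = E(K, 0x34) = 0x66; 0xE9 ⊕ 0x66 = 0x8F.
C[4]: S = E(K, 0x66) = 0x98; 0x25 ⊕ 0x98 = 0xBD.

C[1] = 0x94, C[2] = 0x05, C[3] = 0x8F, C[4] = 0xBD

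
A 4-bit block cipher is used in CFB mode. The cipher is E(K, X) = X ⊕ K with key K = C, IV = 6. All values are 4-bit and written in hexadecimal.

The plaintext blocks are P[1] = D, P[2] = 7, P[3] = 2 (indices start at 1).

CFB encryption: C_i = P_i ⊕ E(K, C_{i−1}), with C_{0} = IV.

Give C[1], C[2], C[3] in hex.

C[1] = 7, C[2] = C, C[3] = 2

C[1]: E(K, 6) = A; D ⊕ A = 7.
C[2]: E(K, 7) = B; 7 ⊕ B = C.
C[3]: E(K, C) = 0; 2 ⊕ 0 = 2.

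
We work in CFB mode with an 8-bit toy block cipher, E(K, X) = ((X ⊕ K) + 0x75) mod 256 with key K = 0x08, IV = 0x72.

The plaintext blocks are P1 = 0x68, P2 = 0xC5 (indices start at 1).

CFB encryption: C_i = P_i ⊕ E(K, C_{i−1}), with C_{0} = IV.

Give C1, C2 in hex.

C1 = 0x87, C2 = 0xC1

C1: E(K, 0x72) = 0xEF; 0x68 ⊕ 0xEF = 0x87.
C2: E(K, 0x87) = 0x04; 0xC5 ⊕ 0x04 = 0xC1.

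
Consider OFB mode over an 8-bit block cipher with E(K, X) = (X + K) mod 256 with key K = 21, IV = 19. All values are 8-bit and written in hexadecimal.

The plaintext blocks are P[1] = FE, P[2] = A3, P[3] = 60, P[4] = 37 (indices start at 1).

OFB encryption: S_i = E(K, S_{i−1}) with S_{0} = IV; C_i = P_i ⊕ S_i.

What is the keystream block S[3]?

7C

C[1]: S = E(K, 19) = 3A; FE ⊕ 3A = C4.
C[2]: S = E(K, 3A) = 5B; A3 ⊕ 5B = F8.
C[3]: S = E(K, 5B) = 7C; 60 ⊕ 7C = 1C.
So S[3] = 7C.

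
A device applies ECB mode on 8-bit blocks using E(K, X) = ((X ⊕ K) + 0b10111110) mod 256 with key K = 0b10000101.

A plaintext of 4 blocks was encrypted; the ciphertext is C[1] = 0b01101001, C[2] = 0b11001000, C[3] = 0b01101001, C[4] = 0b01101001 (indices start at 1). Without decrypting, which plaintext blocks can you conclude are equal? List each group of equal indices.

P[1] = P[3] = P[4]

ECB encrypts each block independently with the same key, so equal ciphertext blocks imply equal plaintext blocks.
C[1] = C[3] = C[4] = 0b01101001, so P[1] = P[3] = P[4].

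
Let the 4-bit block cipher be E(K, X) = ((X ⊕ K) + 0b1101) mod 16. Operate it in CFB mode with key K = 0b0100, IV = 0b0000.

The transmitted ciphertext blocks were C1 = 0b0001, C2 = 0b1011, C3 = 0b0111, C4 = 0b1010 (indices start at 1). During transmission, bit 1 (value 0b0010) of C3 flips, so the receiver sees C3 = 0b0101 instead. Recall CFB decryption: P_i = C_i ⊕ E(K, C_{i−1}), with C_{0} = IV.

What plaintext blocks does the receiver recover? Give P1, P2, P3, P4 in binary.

Only C3 changed, to 0b0101. In CFB, a change in C_i flips the same bit in P_i and garbles P_{i+1}. Decrypting the received ciphertext:
P1: E(K, 0b0000) = 0b0001; 0b0001 ⊕ 0b0001 = 0b0000.
P2: E(K, 0b0001) = 0b0010; 0b1011 ⊕ 0b0010 = 0b1001.
P3: E(K, 0b1011) = 0b1100; 0b0101 ⊕ 0b1100 = 0b1001.
P4: E(K, 0b0101) = 0b1110; 0b1010 ⊕ 0b1110 = 0b0100.
Blocks that differ from the original plaintext: P3, P4.

P1 = 0b0000, P2 = 0b1001, P3 = 0b1001, P4 = 0b0100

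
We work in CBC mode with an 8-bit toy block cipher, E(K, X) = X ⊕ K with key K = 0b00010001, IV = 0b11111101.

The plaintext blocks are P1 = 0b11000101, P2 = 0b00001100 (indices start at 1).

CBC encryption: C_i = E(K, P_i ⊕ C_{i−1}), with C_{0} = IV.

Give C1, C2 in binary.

C1: P1 ⊕ 0b11111101 = 0b00111000; E(K, 0b00111000) = 0b00101001.
C2: P2 ⊕ 0b00101001 = 0b00100101; E(K, 0b00100101) = 0b00110100.

C1 = 0b00101001, C2 = 0b00110100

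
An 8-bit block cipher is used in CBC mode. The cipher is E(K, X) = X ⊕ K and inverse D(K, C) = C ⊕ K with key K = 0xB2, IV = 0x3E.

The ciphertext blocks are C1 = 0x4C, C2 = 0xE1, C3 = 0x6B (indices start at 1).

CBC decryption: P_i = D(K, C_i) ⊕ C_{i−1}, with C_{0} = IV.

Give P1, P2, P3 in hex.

P1: D(K, 0x4C) = 0xFE; 0xFE ⊕ 0x3E = 0xC0.
P2: D(K, 0xE1) = 0x53; 0x53 ⊕ 0x4C = 0x1F.
P3: D(K, 0x6B) = 0xD9; 0xD9 ⊕ 0xE1 = 0x38.

P1 = 0xC0, P2 = 0x1F, P3 = 0x38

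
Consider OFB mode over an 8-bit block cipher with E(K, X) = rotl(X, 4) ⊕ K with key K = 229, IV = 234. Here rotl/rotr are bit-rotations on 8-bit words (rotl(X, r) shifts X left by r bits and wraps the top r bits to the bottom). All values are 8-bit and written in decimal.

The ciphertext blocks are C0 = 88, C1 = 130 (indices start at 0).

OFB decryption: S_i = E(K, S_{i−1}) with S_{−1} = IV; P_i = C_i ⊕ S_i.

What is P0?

P0: S = E(K, 234) = 75; 88 ⊕ 75 = 19.

P0 = 19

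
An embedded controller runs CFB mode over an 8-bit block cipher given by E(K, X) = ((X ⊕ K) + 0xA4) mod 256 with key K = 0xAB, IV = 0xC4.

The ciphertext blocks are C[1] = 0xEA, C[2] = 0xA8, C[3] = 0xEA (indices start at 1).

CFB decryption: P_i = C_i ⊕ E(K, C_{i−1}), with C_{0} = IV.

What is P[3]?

P[3]: E(K, 0xA8) = 0xA7; 0xEA ⊕ 0xA7 = 0x4D.

P[3] = 0x4D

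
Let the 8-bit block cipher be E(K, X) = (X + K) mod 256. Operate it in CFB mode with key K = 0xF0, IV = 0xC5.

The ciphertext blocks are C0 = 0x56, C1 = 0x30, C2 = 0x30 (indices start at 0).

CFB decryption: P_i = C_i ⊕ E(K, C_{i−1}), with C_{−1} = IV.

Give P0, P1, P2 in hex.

P0 = 0xE3, P1 = 0x76, P2 = 0x10

P0: E(K, 0xC5) = 0xB5; 0x56 ⊕ 0xB5 = 0xE3.
P1: E(K, 0x56) = 0x46; 0x30 ⊕ 0x46 = 0x76.
P2: E(K, 0x30) = 0x20; 0x30 ⊕ 0x20 = 0x10.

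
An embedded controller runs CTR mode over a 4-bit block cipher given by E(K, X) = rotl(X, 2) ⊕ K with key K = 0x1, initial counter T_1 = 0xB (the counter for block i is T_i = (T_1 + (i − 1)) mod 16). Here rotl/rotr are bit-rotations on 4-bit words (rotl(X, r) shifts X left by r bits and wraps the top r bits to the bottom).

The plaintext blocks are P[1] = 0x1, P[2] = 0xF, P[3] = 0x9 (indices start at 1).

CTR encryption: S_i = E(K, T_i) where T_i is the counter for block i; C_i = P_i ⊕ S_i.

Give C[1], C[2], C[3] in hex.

C[1]: T = 0xB, S = E(K, T) = 0xF; 0x1 ⊕ 0xF = 0xE.
C[2]: T = 0xC, S = E(K, T) = 0x2; 0xF ⊕ 0x2 = 0xD.
C[3]: T = 0xD, S = E(K, T) = 0x6; 0x9 ⊕ 0x6 = 0xF.

C[1] = 0xE, C[2] = 0xD, C[3] = 0xF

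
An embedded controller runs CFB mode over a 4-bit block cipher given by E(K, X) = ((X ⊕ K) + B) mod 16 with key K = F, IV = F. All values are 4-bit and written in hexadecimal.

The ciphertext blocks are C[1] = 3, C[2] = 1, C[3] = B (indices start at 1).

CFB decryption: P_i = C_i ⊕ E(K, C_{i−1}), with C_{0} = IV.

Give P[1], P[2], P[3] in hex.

P[1]: E(K, F) = B; 3 ⊕ B = 8.
P[2]: E(K, 3) = 7; 1 ⊕ 7 = 6.
P[3]: E(K, 1) = 9; B ⊕ 9 = 2.

P[1] = 8, P[2] = 6, P[3] = 2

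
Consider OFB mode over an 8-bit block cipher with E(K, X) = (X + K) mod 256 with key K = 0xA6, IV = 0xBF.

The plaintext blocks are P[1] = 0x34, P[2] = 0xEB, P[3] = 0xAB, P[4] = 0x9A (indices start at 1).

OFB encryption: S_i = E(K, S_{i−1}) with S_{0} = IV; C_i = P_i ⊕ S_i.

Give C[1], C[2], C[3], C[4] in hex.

C[1]: S = E(K, 0xBF) = 0x65; 0x34 ⊕ 0x65 = 0x51.
C[2]: S = E(K, 0x65) = 0x0B; 0xEB ⊕ 0x0B = 0xE0.
C[3]: S = E(K, 0x0B) = 0xB1; 0xAB ⊕ 0xB1 = 0x1A.
C[4]: S = E(K, 0xB1) = 0x57; 0x9A ⊕ 0x57 = 0xCD.

C[1] = 0x51, C[2] = 0xE0, C[3] = 0x1A, C[4] = 0xCD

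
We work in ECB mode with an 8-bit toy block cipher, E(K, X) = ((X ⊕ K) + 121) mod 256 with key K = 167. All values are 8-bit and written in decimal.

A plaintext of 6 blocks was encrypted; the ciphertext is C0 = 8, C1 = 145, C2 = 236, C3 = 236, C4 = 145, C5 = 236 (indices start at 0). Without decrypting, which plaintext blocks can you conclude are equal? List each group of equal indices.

ECB encrypts each block independently with the same key, so equal ciphertext blocks imply equal plaintext blocks.
C1 = C4 = 145, so P1 = P4.
C2 = C3 = C5 = 236, so P2 = P3 = P5.

P1 = P4; P2 = P3 = P5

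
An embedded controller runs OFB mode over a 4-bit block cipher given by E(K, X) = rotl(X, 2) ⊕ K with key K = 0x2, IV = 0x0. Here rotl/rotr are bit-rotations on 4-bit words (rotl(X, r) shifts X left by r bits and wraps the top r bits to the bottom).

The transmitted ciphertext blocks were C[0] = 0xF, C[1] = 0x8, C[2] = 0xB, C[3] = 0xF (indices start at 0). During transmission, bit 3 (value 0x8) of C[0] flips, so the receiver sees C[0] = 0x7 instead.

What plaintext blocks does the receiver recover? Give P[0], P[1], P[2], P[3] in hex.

OFB decryption: S_i = E(K, S_{i−1}) with S_{−1} = IV; P_i = C_i ⊕ S_i.
Only C[0] changed, to 0x7. In OFB, a change in C_i flips the same bit in P_i only; the keystream is unaffected. Decrypting the received ciphertext:
P[0]: S = E(K, 0x0) = 0x2; 0x7 ⊕ 0x2 = 0x5.
P[1]: S = E(K, 0x2) = 0xA; 0x8 ⊕ 0xA = 0x2.
P[2]: S = E(K, 0xA) = 0x8; 0xB ⊕ 0x8 = 0x3.
P[3]: S = E(K, 0x8) = 0x0; 0xF ⊕ 0x0 = 0xF.
Blocks that differ from the original plaintext: P[0].

P[0] = 0x5, P[1] = 0x2, P[2] = 0x3, P[3] = 0xF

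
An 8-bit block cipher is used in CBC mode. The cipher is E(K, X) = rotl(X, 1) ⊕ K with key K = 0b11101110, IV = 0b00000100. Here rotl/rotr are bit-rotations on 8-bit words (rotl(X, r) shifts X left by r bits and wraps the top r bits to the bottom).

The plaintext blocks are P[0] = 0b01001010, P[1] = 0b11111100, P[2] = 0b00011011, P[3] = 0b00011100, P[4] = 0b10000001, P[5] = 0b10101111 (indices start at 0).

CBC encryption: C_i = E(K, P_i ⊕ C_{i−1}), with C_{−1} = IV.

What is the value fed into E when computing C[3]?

0b00100011

C[0]: P[0] ⊕ 0b00000100 = 0b01001110; E(K, 0b01001110) = 0b01110010.
C[1]: P[1] ⊕ 0b01110010 = 0b10001110; E(K, 0b10001110) = 0b11110011.
C[2]: P[2] ⊕ 0b11110011 = 0b11101000; E(K, 0b11101000) = 0b00111111.
C[3]: P[3] ⊕ 0b00111111 = 0b00100011; E(K, 0b00100011) = 0b10101000.
So the input to E for block [3] is 0b00100011.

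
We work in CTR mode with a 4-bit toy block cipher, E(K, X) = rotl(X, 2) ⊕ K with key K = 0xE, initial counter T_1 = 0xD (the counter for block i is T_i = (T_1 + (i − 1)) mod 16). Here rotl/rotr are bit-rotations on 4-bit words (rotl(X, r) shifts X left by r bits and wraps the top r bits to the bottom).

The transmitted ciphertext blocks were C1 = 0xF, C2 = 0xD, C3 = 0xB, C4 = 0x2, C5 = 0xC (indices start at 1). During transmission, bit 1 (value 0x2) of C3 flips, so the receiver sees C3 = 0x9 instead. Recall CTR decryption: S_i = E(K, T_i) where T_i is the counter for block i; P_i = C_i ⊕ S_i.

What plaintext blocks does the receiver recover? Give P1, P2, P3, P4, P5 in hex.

Only C3 changed, to 0x9. In CTR, a change in C_i flips the same bit in P_i only; the keystream is unaffected. Decrypting the received ciphertext:
P1: T = 0xD, S = E(K, T) = 0x9; 0xF ⊕ 0x9 = 0x6.
P2: T = 0xE, S = E(K, T) = 0x5; 0xD ⊕ 0x5 = 0x8.
P3: T = 0xF, S = E(K, T) = 0x1; 0x9 ⊕ 0x1 = 0x8.
P4: T = 0x0, S = E(K, T) = 0xE; 0x2 ⊕ 0xE = 0xC.
P5: T = 0x1, S = E(K, T) = 0xA; 0xC ⊕ 0xA = 0x6.
Blocks that differ from the original plaintext: P3.

P1 = 0x6, P2 = 0x8, P3 = 0x8, P4 = 0xC, P5 = 0x6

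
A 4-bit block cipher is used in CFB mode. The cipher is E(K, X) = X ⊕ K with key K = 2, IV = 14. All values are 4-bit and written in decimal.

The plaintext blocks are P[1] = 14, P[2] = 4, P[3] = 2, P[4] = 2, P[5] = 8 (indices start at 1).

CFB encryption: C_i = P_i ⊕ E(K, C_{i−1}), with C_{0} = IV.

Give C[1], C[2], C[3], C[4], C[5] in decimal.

C[1] = 2, C[2] = 4, C[3] = 4, C[4] = 4, C[5] = 14

C[1]: E(K, 14) = 12; 14 ⊕ 12 = 2.
C[2]: E(K, 2) = 0; 4 ⊕ 0 = 4.
C[3]: E(K, 4) = 6; 2 ⊕ 6 = 4.
C[4]: E(K, 4) = 6; 2 ⊕ 6 = 4.
C[5]: E(K, 4) = 6; 8 ⊕ 6 = 14.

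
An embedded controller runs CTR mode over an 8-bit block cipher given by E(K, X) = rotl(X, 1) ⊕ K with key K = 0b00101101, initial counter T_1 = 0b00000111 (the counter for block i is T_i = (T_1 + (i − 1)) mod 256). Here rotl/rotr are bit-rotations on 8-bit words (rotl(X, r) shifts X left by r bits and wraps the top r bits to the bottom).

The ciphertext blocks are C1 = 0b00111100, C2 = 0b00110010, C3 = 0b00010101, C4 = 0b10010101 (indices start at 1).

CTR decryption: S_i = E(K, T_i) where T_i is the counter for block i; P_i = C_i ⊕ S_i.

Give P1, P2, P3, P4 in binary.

P1 = 0b00011111, P2 = 0b00001111, P3 = 0b00101010, P4 = 0b10101100

P1: T = 0b00000111, S = E(K, T) = 0b00100011; 0b00111100 ⊕ 0b00100011 = 0b00011111.
P2: T = 0b00001000, S = E(K, T) = 0b00111101; 0b00110010 ⊕ 0b00111101 = 0b00001111.
P3: T = 0b00001001, S = E(K, T) = 0b00111111; 0b00010101 ⊕ 0b00111111 = 0b00101010.
P4: T = 0b00001010, S = E(K, T) = 0b00111001; 0b10010101 ⊕ 0b00111001 = 0b10101100.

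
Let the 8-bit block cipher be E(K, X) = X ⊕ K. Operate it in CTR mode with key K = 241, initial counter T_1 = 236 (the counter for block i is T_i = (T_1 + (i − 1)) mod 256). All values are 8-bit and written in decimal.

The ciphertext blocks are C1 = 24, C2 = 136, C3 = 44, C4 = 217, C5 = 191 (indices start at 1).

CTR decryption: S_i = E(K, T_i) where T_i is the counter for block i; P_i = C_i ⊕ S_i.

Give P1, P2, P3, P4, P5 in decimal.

P1: T = 236, S = E(K, T) = 29; 24 ⊕ 29 = 5.
P2: T = 237, S = E(K, T) = 28; 136 ⊕ 28 = 148.
P3: T = 238, S = E(K, T) = 31; 44 ⊕ 31 = 51.
P4: T = 239, S = E(K, T) = 30; 217 ⊕ 30 = 199.
P5: T = 240, S = E(K, T) = 1; 191 ⊕ 1 = 190.

P1 = 5, P2 = 148, P3 = 51, P4 = 199, P5 = 190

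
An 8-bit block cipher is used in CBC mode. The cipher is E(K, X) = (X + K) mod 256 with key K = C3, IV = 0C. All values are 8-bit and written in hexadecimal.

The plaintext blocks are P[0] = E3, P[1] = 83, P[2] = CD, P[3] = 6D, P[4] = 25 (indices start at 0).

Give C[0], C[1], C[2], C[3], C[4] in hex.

C[0] = B2, C[1] = F4, C[2] = FC, C[3] = 54, C[4] = 34

CBC encryption: C_i = E(K, P_i ⊕ C_{i−1}), with C_{−1} = IV.
C[0]: P[0] ⊕ 0C = EF; E(K, EF) = B2.
C[1]: P[1] ⊕ B2 = 31; E(K, 31) = F4.
C[2]: P[2] ⊕ F4 = 39; E(K, 39) = FC.
C[3]: P[3] ⊕ FC = 91; E(K, 91) = 54.
C[4]: P[4] ⊕ 54 = 71; E(K, 71) = 34.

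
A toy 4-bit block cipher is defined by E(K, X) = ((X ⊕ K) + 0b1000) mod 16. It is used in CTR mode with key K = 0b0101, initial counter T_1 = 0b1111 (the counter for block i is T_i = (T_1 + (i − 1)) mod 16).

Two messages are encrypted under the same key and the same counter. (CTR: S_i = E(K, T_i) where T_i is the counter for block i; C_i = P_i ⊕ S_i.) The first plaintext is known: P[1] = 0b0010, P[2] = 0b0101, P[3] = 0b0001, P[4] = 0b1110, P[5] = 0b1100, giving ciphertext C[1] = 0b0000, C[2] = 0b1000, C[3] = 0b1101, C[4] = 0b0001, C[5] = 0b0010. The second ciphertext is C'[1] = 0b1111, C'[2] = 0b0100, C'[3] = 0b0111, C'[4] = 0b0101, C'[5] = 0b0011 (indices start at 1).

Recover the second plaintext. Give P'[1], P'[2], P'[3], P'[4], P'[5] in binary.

P'[1] = 0b1101, P'[2] = 0b1001, P'[3] = 0b1011, P'[4] = 0b1010, P'[5] = 0b1101

In CTR with a reused counter, both messages share the same keystream S_i, so C_i ⊕ C'_i = P_i ⊕ P'_i and thus P'_i = P_i ⊕ C_i ⊕ C'_i.
P'[1]: 0b0010 ⊕ 0b0000 ⊕ 0b1111 = 0b1101.
P'[2]: 0b0101 ⊕ 0b1000 ⊕ 0b0100 = 0b1001.
P'[3]: 0b0001 ⊕ 0b1101 ⊕ 0b0111 = 0b1011.
P'[4]: 0b1110 ⊕ 0b0001 ⊕ 0b0101 = 0b1010.
P'[5]: 0b1100 ⊕ 0b0010 ⊕ 0b0011 = 0b1101.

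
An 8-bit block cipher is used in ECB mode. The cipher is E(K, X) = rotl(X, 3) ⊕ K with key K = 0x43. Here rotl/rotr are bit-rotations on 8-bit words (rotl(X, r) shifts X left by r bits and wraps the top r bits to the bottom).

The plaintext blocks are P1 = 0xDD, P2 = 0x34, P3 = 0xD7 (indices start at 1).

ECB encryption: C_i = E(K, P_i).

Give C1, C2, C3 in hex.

C1: E(K, 0xDD) = 0xAD.
C2: E(K, 0x34) = 0xE2.
C3: E(K, 0xD7) = 0xFD.

C1 = 0xAD, C2 = 0xE2, C3 = 0xFD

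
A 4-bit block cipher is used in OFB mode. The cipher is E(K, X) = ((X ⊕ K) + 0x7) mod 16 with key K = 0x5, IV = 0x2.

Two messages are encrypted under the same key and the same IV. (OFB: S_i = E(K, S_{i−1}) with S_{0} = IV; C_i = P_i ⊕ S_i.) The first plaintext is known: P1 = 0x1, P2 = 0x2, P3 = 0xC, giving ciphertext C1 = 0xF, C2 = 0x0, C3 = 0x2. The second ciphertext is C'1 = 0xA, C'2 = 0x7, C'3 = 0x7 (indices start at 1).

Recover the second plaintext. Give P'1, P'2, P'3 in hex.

In OFB with a reused IV, both messages share the same keystream S_i, so C_i ⊕ C'_i = P_i ⊕ P'_i and thus P'_i = P_i ⊕ C_i ⊕ C'_i.
P'1: 0x1 ⊕ 0xF ⊕ 0xA = 0x4.
P'2: 0x2 ⊕ 0x0 ⊕ 0x7 = 0x5.
P'3: 0xC ⊕ 0x2 ⊕ 0x7 = 0x9.

P'1 = 0x4, P'2 = 0x5, P'3 = 0x9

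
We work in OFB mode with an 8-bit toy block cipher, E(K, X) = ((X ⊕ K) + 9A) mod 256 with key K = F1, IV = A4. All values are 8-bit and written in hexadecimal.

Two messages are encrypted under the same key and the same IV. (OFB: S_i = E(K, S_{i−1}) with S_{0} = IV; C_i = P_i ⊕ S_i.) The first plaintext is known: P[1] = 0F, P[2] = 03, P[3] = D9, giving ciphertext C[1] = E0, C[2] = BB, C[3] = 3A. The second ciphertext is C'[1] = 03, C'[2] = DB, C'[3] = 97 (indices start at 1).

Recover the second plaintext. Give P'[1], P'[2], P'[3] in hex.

P'[1] = EC, P'[2] = 63, P'[3] = 74

In OFB with a reused IV, both messages share the same keystream S_i, so C_i ⊕ C'_i = P_i ⊕ P'_i and thus P'_i = P_i ⊕ C_i ⊕ C'_i.
P'[1]: 0F ⊕ E0 ⊕ 03 = EC.
P'[2]: 03 ⊕ BB ⊕ DB = 63.
P'[3]: D9 ⊕ 3A ⊕ 97 = 74.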